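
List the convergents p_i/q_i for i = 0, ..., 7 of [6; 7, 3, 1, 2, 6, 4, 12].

6/1, 43/7, 135/22, 178/29, 491/80, 3124/509, 12987/2116, 158968/25901

Using the convergent recurrence p_i = a_i*p_{i-1} + p_{i-2}, q_i = a_i*q_{i-1} + q_{i-2} with p_{-2}=0, p_{-1}=1, q_{-2}=1, q_{-1}=0:
  i=0: a_0=6, p_0 = 6*1 + 0 = 6, q_0 = 6*0 + 1 = 1.
  i=1: a_1=7, p_1 = 7*6 + 1 = 43, q_1 = 7*1 + 0 = 7.
  i=2: a_2=3, p_2 = 3*43 + 6 = 135, q_2 = 3*7 + 1 = 22.
  i=3: a_3=1, p_3 = 1*135 + 43 = 178, q_3 = 1*22 + 7 = 29.
  i=4: a_4=2, p_4 = 2*178 + 135 = 491, q_4 = 2*29 + 22 = 80.
  i=5: a_5=6, p_5 = 6*491 + 178 = 3124, q_5 = 6*80 + 29 = 509.
  i=6: a_6=4, p_6 = 4*3124 + 491 = 12987, q_6 = 4*509 + 80 = 2116.
  i=7: a_7=12, p_7 = 12*12987 + 3124 = 158968, q_7 = 12*2116 + 509 = 25901.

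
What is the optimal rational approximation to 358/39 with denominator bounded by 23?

Expand x = 358/39 as a continued fraction with the Euclidean algorithm:
  358 = 9*39 + 7, so a_0 = 9.
  39 = 5*7 + 4, so a_1 = 5.
  7 = 1*4 + 3, so a_2 = 1.
  4 = 1*3 + 1, so a_3 = 1.
  3 = 3*1 + 0, so a_4 = 3.
so x = [9; 5, 1, 1, 3].
Convergents (p_i = a_i*p_{i-1} + p_{i-2}, q_i = a_i*q_{i-1} + q_{i-2} with p_{-2}=0, p_{-1}=1, q_{-2}=1, q_{-1}=0), until the denominator exceeds 23:
  i=0: a_0=9, p_0 = 9*1 + 0 = 9, q_0 = 9*0 + 1 = 1.
  i=1: a_1=5, p_1 = 5*9 + 1 = 46, q_1 = 5*1 + 0 = 5.
  i=2: a_2=1, p_2 = 1*46 + 9 = 55, q_2 = 1*5 + 1 = 6.
  i=3: a_3=1, p_3 = 1*55 + 46 = 101, q_3 = 1*6 + 5 = 11.
  i=4: a_4=3, p_4 = 3*101 + 55 = 358, q_4 = 3*11 + 6 = 39.
q_4 = 39 > 23, so the last convergent with denominator <= 23 is p_3/q_3 = 101/11.
The closest fraction with denominator <= 23 is either p_3/q_3 or the intermediate fraction (k*p_3 + p_2)/(k*q_3 + q_2) with the largest k >= 1 whose denominator stays <= 23; these approach x as k grows, and every other convergent or intermediate fraction in range is farther away.
Largest k: floor((23 - q_2)/q_3) = floor((23 - 6)/11) = 1.
That gives (1*101 + 55)/(1*11 + 6) = 156/17.
Compare the errors: |x - 101/11| = |358*11 - 101*39|/(39*11) = 1/429, and |x - 156/17| = |358*17 - 156*39|/(39*17) = 2/663.
Cross-multiplying, 1*663 = 663 < 858 = 2*429, so 1/429 is smaller: the convergent 101/11 is closer to x than 156/17.

101/11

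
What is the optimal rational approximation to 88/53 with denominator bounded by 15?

Expand x = 88/53 as a continued fraction with the Euclidean algorithm:
  88 = 1*53 + 35, so a_0 = 1.
  53 = 1*35 + 18, so a_1 = 1.
  35 = 1*18 + 17, so a_2 = 1.
  18 = 1*17 + 1, so a_3 = 1.
  17 = 17*1 + 0, so a_4 = 17.
so x = [1; 1, 1, 1, 17].
Convergents (p_i = a_i*p_{i-1} + p_{i-2}, q_i = a_i*q_{i-1} + q_{i-2} with p_{-2}=0, p_{-1}=1, q_{-2}=1, q_{-1}=0), until the denominator exceeds 15:
  i=0: a_0=1, p_0 = 1*1 + 0 = 1, q_0 = 1*0 + 1 = 1.
  i=1: a_1=1, p_1 = 1*1 + 1 = 2, q_1 = 1*1 + 0 = 1.
  i=2: a_2=1, p_2 = 1*2 + 1 = 3, q_2 = 1*1 + 1 = 2.
  i=3: a_3=1, p_3 = 1*3 + 2 = 5, q_3 = 1*2 + 1 = 3.
  i=4: a_4=17, p_4 = 17*5 + 3 = 88, q_4 = 17*3 + 2 = 53.
q_4 = 53 > 15, so the last convergent with denominator <= 15 is p_3/q_3 = 5/3.
The closest fraction with denominator <= 15 is either p_3/q_3 or the intermediate fraction (k*p_3 + p_2)/(k*q_3 + q_2) with the largest k >= 1 whose denominator stays <= 15; these approach x as k grows, and every other convergent or intermediate fraction in range is farther away.
Largest k: floor((15 - q_2)/q_3) = floor((15 - 2)/3) = 4.
That gives (4*5 + 3)/(4*3 + 2) = 23/14.
Compare the errors: |x - 5/3| = |88*3 - 5*53|/(53*3) = 1/159, and |x - 23/14| = |88*14 - 23*53|/(53*14) = 13/742.
Cross-multiplying, 1*742 = 742 < 2067 = 13*159, so 1/159 is smaller: the convergent 5/3 is closer to x than 23/14.

5/3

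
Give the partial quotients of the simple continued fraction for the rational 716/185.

[3; 1, 6, 1, 2, 2, 3]

Run the Euclidean algorithm on 716 and 185; the successive quotients are the partial quotients a_0, a_1, ... (each step inverts the fractional part left over by the previous one):
  716 = 3*185 + 161, so a_0 = 3.
  185 = 1*161 + 24, so a_1 = 1.
  161 = 6*24 + 17, so a_2 = 6.
  24 = 1*17 + 7, so a_3 = 1.
  17 = 2*7 + 3, so a_4 = 2.
  7 = 2*3 + 1, so a_5 = 2.
  3 = 3*1 + 0, so a_6 = 3.
The remainder reaches 0 after 7 divisions, so the expansion has 7 partial quotients, read off in order.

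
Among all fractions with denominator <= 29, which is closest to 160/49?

Expand x = 160/49 as a continued fraction with the Euclidean algorithm:
  160 = 3*49 + 13, so a_0 = 3.
  49 = 3*13 + 10, so a_1 = 3.
  13 = 1*10 + 3, so a_2 = 1.
  10 = 3*3 + 1, so a_3 = 3.
  3 = 3*1 + 0, so a_4 = 3.
so x = [3; 3, 1, 3, 3].
Convergents (p_i = a_i*p_{i-1} + p_{i-2}, q_i = a_i*q_{i-1} + q_{i-2} with p_{-2}=0, p_{-1}=1, q_{-2}=1, q_{-1}=0), until the denominator exceeds 29:
  i=0: a_0=3, p_0 = 3*1 + 0 = 3, q_0 = 3*0 + 1 = 1.
  i=1: a_1=3, p_1 = 3*3 + 1 = 10, q_1 = 3*1 + 0 = 3.
  i=2: a_2=1, p_2 = 1*10 + 3 = 13, q_2 = 1*3 + 1 = 4.
  i=3: a_3=3, p_3 = 3*13 + 10 = 49, q_3 = 3*4 + 3 = 15.
  i=4: a_4=3, p_4 = 3*49 + 13 = 160, q_4 = 3*15 + 4 = 49.
q_4 = 49 > 29, so the last convergent with denominator <= 29 is p_3/q_3 = 49/15.
The closest fraction with denominator <= 29 is either p_3/q_3 or the intermediate fraction (k*p_3 + p_2)/(k*q_3 + q_2) with the largest k >= 1 whose denominator stays <= 29; these approach x as k grows, and every other convergent or intermediate fraction in range is farther away.
Largest k: floor((29 - q_2)/q_3) = floor((29 - 4)/15) = 1.
That gives (1*49 + 13)/(1*15 + 4) = 62/19.
Compare the errors: |x - 49/15| = |160*15 - 49*49|/(49*15) = 1/735, and |x - 62/19| = |160*19 - 62*49|/(49*19) = 2/931.
Cross-multiplying, 1*931 = 931 < 1470 = 2*735, so 1/735 is smaller: the convergent 49/15 is closer to x than 62/19.

49/15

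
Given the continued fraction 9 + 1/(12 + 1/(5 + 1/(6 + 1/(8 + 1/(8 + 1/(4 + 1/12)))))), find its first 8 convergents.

Using the convergent recurrence p_i = a_i*p_{i-1} + p_{i-2}, q_i = a_i*q_{i-1} + q_{i-2} with p_{-2}=0, p_{-1}=1, q_{-2}=1, q_{-1}=0:
  i=0: a_0=9, p_0 = 9*1 + 0 = 9, q_0 = 9*0 + 1 = 1.
  i=1: a_1=12, p_1 = 12*9 + 1 = 109, q_1 = 12*1 + 0 = 12.
  i=2: a_2=5, p_2 = 5*109 + 9 = 554, q_2 = 5*12 + 1 = 61.
  i=3: a_3=6, p_3 = 6*554 + 109 = 3433, q_3 = 6*61 + 12 = 378.
  i=4: a_4=8, p_4 = 8*3433 + 554 = 28018, q_4 = 8*378 + 61 = 3085.
  i=5: a_5=8, p_5 = 8*28018 + 3433 = 227577, q_5 = 8*3085 + 378 = 25058.
  i=6: a_6=4, p_6 = 4*227577 + 28018 = 938326, q_6 = 4*25058 + 3085 = 103317.
  i=7: a_7=12, p_7 = 12*938326 + 227577 = 11487489, q_7 = 12*103317 + 25058 = 1264862.

9/1, 109/12, 554/61, 3433/378, 28018/3085, 227577/25058, 938326/103317, 11487489/1264862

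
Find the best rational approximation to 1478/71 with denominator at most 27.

229/11

Expand x = 1478/71 as a continued fraction with the Euclidean algorithm:
  1478 = 20*71 + 58, so a_0 = 20.
  71 = 1*58 + 13, so a_1 = 1.
  58 = 4*13 + 6, so a_2 = 4.
  13 = 2*6 + 1, so a_3 = 2.
  6 = 6*1 + 0, so a_4 = 6.
so x = [20; 1, 4, 2, 6].
Convergents (p_i = a_i*p_{i-1} + p_{i-2}, q_i = a_i*q_{i-1} + q_{i-2} with p_{-2}=0, p_{-1}=1, q_{-2}=1, q_{-1}=0), until the denominator exceeds 27:
  i=0: a_0=20, p_0 = 20*1 + 0 = 20, q_0 = 20*0 + 1 = 1.
  i=1: a_1=1, p_1 = 1*20 + 1 = 21, q_1 = 1*1 + 0 = 1.
  i=2: a_2=4, p_2 = 4*21 + 20 = 104, q_2 = 4*1 + 1 = 5.
  i=3: a_3=2, p_3 = 2*104 + 21 = 229, q_3 = 2*5 + 1 = 11.
  i=4: a_4=6, p_4 = 6*229 + 104 = 1478, q_4 = 6*11 + 5 = 71.
q_4 = 71 > 27, so the last convergent with denominator <= 27 is p_3/q_3 = 229/11.
The closest fraction with denominator <= 27 is either p_3/q_3 or the intermediate fraction (k*p_3 + p_2)/(k*q_3 + q_2) with the largest k >= 1 whose denominator stays <= 27; these approach x as k grows, and every other convergent or intermediate fraction in range is farther away.
Largest k: floor((27 - q_2)/q_3) = floor((27 - 5)/11) = 2.
That gives (2*229 + 104)/(2*11 + 5) = 562/27.
Compare the errors: |x - 229/11| = |1478*11 - 229*71|/(71*11) = 1/781, and |x - 562/27| = |1478*27 - 562*71|/(71*27) = 4/1917.
Cross-multiplying, 1*1917 = 1917 < 3124 = 4*781, so 1/781 is smaller: the convergent 229/11 is closer to x than 562/27.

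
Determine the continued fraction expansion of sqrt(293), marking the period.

Write x_i = (sqrt(293) + m_i)/d_i with (m_0, d_0) = (0, 1). a_0 = floor(sqrt(293)) = 17, since 17^2 = 289 <= 293 < 324 = 18^2.
Iterate m_{i+1} = d_i*a_i - m_i, d_{i+1} = (293 - m_{i+1}^2)/d_i, a_{i+1} = floor((a_0 + m_{i+1})/d_{i+1}):
  m_1 = 1*17 - 0 = 17, d_1 = (293 - 17^2)/1 = 4/1 = 4, a_1 = floor((17 + 17)/4) = 8.
  m_2 = 4*8 - 17 = 15, d_2 = (293 - 15^2)/4 = 68/4 = 17, a_2 = floor((17 + 15)/17) = 1.
  m_3 = 17*1 - 15 = 2, d_3 = (293 - 2^2)/17 = 289/17 = 17, a_3 = floor((17 + 2)/17) = 1.
  m_4 = 17*1 - 2 = 15, d_4 = (293 - 15^2)/17 = 68/17 = 4, a_4 = floor((17 + 15)/4) = 8.
  m_5 = 4*8 - 15 = 17, d_5 = (293 - 17^2)/4 = 4/4 = 1, a_5 = floor((17 + 17)/1) = 34.
  m_6 = 1*34 - 17 = 17, d_6 = (293 - 17^2)/1 = 4/1 = 4: (m_6, d_6) = (m_1, d_1) = (17, 4), so from here the quotients repeat a_1, ..., a_5; the period length is 5.
Hence the expansion of sqrt(293) is a_0 = 17 followed by the repeating block 8, 1, 1, 8, 34 (period 5).

[17; (8, 1, 1, 8, 34)]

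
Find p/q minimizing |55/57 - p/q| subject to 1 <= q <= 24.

Expand x = 55/57 as a continued fraction with the Euclidean algorithm:
  55 = 0*57 + 55, so a_0 = 0.
  57 = 1*55 + 2, so a_1 = 1.
  55 = 27*2 + 1, so a_2 = 27.
  2 = 2*1 + 0, so a_3 = 2.
so x = [0; 1, 27, 2].
Convergents (p_i = a_i*p_{i-1} + p_{i-2}, q_i = a_i*q_{i-1} + q_{i-2} with p_{-2}=0, p_{-1}=1, q_{-2}=1, q_{-1}=0), until the denominator exceeds 24:
  i=0: a_0=0, p_0 = 0*1 + 0 = 0, q_0 = 0*0 + 1 = 1.
  i=1: a_1=1, p_1 = 1*0 + 1 = 1, q_1 = 1*1 + 0 = 1.
  i=2: a_2=27, p_2 = 27*1 + 0 = 27, q_2 = 27*1 + 1 = 28.
q_2 = 28 > 24, so the last convergent with denominator <= 24 is p_1/q_1 = 1/1.
The closest fraction with denominator <= 24 is either p_1/q_1 or the intermediate fraction (k*p_1 + p_0)/(k*q_1 + q_0) with the largest k >= 1 whose denominator stays <= 24; these approach x as k grows, and every other convergent or intermediate fraction in range is farther away.
Largest k: floor((24 - q_0)/q_1) = floor((24 - 1)/1) = 23.
That gives (23*1 + 0)/(23*1 + 1) = 23/24.
Compare the errors: |x - 1/1| = |55*1 - 1*57|/(57*1) = 2/57, and |x - 23/24| = |55*24 - 23*57|/(57*24) = 9/1368.
Cross-multiplying, 9*57 = 513 < 2736 = 2*1368, so 9/1368 is smaller: the intermediate fraction 23/24 is closer to x than 1/1.

23/24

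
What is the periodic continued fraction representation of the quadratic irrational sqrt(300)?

[17; (3, 8, 3, 34)]

Write x_i = (sqrt(300) + m_i)/d_i with (m_0, d_0) = (0, 1). a_0 = floor(sqrt(300)) = 17, since 17^2 = 289 <= 300 < 324 = 18^2.
Iterate m_{i+1} = d_i*a_i - m_i, d_{i+1} = (300 - m_{i+1}^2)/d_i, a_{i+1} = floor((a_0 + m_{i+1})/d_{i+1}):
  m_1 = 1*17 - 0 = 17, d_1 = (300 - 17^2)/1 = 11/1 = 11, a_1 = floor((17 + 17)/11) = 3.
  m_2 = 11*3 - 17 = 16, d_2 = (300 - 16^2)/11 = 44/11 = 4, a_2 = floor((17 + 16)/4) = 8.
  m_3 = 4*8 - 16 = 16, d_3 = (300 - 16^2)/4 = 44/4 = 11, a_3 = floor((17 + 16)/11) = 3.
  m_4 = 11*3 - 16 = 17, d_4 = (300 - 17^2)/11 = 11/11 = 1, a_4 = floor((17 + 17)/1) = 34.
  m_5 = 1*34 - 17 = 17, d_5 = (300 - 17^2)/1 = 11/1 = 11: (m_5, d_5) = (m_1, d_1) = (17, 11), so from here the quotients repeat a_1, ..., a_4; the period length is 4.
Hence the expansion of sqrt(300) is a_0 = 17 followed by the repeating block 3, 8, 3, 34 (period 4).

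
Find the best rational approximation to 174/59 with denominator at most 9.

Expand x = 174/59 as a continued fraction with the Euclidean algorithm:
  174 = 2*59 + 56, so a_0 = 2.
  59 = 1*56 + 3, so a_1 = 1.
  56 = 18*3 + 2, so a_2 = 18.
  3 = 1*2 + 1, so a_3 = 1.
  2 = 2*1 + 0, so a_4 = 2.
so x = [2; 1, 18, 1, 2].
Convergents (p_i = a_i*p_{i-1} + p_{i-2}, q_i = a_i*q_{i-1} + q_{i-2} with p_{-2}=0, p_{-1}=1, q_{-2}=1, q_{-1}=0), until the denominator exceeds 9:
  i=0: a_0=2, p_0 = 2*1 + 0 = 2, q_0 = 2*0 + 1 = 1.
  i=1: a_1=1, p_1 = 1*2 + 1 = 3, q_1 = 1*1 + 0 = 1.
  i=2: a_2=18, p_2 = 18*3 + 2 = 56, q_2 = 18*1 + 1 = 19.
q_2 = 19 > 9, so the last convergent with denominator <= 9 is p_1/q_1 = 3/1.
The closest fraction with denominator <= 9 is either p_1/q_1 or the intermediate fraction (k*p_1 + p_0)/(k*q_1 + q_0) with the largest k >= 1 whose denominator stays <= 9; these approach x as k grows, and every other convergent or intermediate fraction in range is farther away.
Largest k: floor((9 - q_0)/q_1) = floor((9 - 1)/1) = 8.
That gives (8*3 + 2)/(8*1 + 1) = 26/9.
Compare the errors: |x - 3/1| = |174*1 - 3*59|/(59*1) = 3/59, and |x - 26/9| = |174*9 - 26*59|/(59*9) = 32/531.
Cross-multiplying, 3*531 = 1593 < 1888 = 32*59, so 3/59 is smaller: the convergent 3/1 is closer to x than 26/9.

3/1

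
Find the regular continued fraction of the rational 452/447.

[1; 89, 2, 2]

Run the Euclidean algorithm on 452 and 447; the successive quotients are the partial quotients a_0, a_1, ... (each step inverts the fractional part left over by the previous one):
  452 = 1*447 + 5, so a_0 = 1.
  447 = 89*5 + 2, so a_1 = 89.
  5 = 2*2 + 1, so a_2 = 2.
  2 = 2*1 + 0, so a_3 = 2.
The remainder reaches 0 after 4 divisions, so the expansion has 4 partial quotients, read off in order.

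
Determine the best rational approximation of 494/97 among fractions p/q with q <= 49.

219/43

Expand x = 494/97 as a continued fraction with the Euclidean algorithm:
  494 = 5*97 + 9, so a_0 = 5.
  97 = 10*9 + 7, so a_1 = 10.
  9 = 1*7 + 2, so a_2 = 1.
  7 = 3*2 + 1, so a_3 = 3.
  2 = 2*1 + 0, so a_4 = 2.
so x = [5; 10, 1, 3, 2].
Convergents (p_i = a_i*p_{i-1} + p_{i-2}, q_i = a_i*q_{i-1} + q_{i-2} with p_{-2}=0, p_{-1}=1, q_{-2}=1, q_{-1}=0), until the denominator exceeds 49:
  i=0: a_0=5, p_0 = 5*1 + 0 = 5, q_0 = 5*0 + 1 = 1.
  i=1: a_1=10, p_1 = 10*5 + 1 = 51, q_1 = 10*1 + 0 = 10.
  i=2: a_2=1, p_2 = 1*51 + 5 = 56, q_2 = 1*10 + 1 = 11.
  i=3: a_3=3, p_3 = 3*56 + 51 = 219, q_3 = 3*11 + 10 = 43.
  i=4: a_4=2, p_4 = 2*219 + 56 = 494, q_4 = 2*43 + 11 = 97.
q_4 = 97 > 49, so the last convergent with denominator <= 49 is p_3/q_3 = 219/43.
The closest fraction with denominator <= 49 is either p_3/q_3 or the intermediate fraction (k*p_3 + p_2)/(k*q_3 + q_2) with the largest k >= 1 whose denominator stays <= 49; these approach x as k grows, and every other convergent or intermediate fraction in range is farther away.
Largest k: floor((49 - q_2)/q_3) = floor((49 - 11)/43) = 0.
Since k = 0, no intermediate fraction beyond p_3/q_3 has denominator <= 49, so the convergent 219/43 is the closest (its error is |494*43 - 219*97|/(97*43) = 1/4171).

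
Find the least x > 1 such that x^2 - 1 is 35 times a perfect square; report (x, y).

First expand sqrt(35) as a continued fraction. With x_i = (sqrt(35) + m_i)/d_i and (m_0, d_0) = (0, 1): a_0 = floor(sqrt(35)) = 5, since 5^2 = 25 <= 35 < 36 = 6^2.
Iterate m_{i+1} = d_i*a_i - m_i, d_{i+1} = (35 - m_{i+1}^2)/d_i, a_{i+1} = floor((a_0 + m_{i+1})/d_{i+1}):
  m_1 = 1*5 - 0 = 5, d_1 = (35 - 5^2)/1 = 10/1 = 10, a_1 = floor((5 + 5)/10) = 1.
  m_2 = 10*1 - 5 = 5, d_2 = (35 - 5^2)/10 = 10/10 = 1, a_2 = floor((5 + 5)/1) = 10.
  m_3 = 1*10 - 5 = 5, d_3 = (35 - 5^2)/1 = 10/1 = 10: (m_3, d_3) = (m_1, d_1) = (5, 10), so from here the quotients repeat a_1, a_2; the period length is 2.
So sqrt(35) = [5; (1, 10)] with period length k = 2.
k is even, so the fundamental solution of x^2 - 35y^2 = 1 is (p_{k-1}, q_{k-1}) = (p_1, q_1); compute convergents through index 1.
Convergents (p_i = a_i*p_{i-1} + p_{i-2}, q_i = a_i*q_{i-1} + q_{i-2} with p_{-2}=0, p_{-1}=1, q_{-2}=1, q_{-1}=0):
  i=0: a_0=5, p_0 = 5*1 + 0 = 5, q_0 = 5*0 + 1 = 1.
  i=1: a_1=1, p_1 = 1*5 + 1 = 6, q_1 = 1*1 + 0 = 1.
Check: 6^2 - 35*1^2 = 36 - 35 = 1, so (x, y) = (6, 1) solves the equation, and by the theorem it is the least positive solution.

(x, y) = (6, 1)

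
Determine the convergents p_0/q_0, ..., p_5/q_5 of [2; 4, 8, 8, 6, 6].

Using the convergent recurrence p_i = a_i*p_{i-1} + p_{i-2}, q_i = a_i*q_{i-1} + q_{i-2} with p_{-2}=0, p_{-1}=1, q_{-2}=1, q_{-1}=0:
  i=0: a_0=2, p_0 = 2*1 + 0 = 2, q_0 = 2*0 + 1 = 1.
  i=1: a_1=4, p_1 = 4*2 + 1 = 9, q_1 = 4*1 + 0 = 4.
  i=2: a_2=8, p_2 = 8*9 + 2 = 74, q_2 = 8*4 + 1 = 33.
  i=3: a_3=8, p_3 = 8*74 + 9 = 601, q_3 = 8*33 + 4 = 268.
  i=4: a_4=6, p_4 = 6*601 + 74 = 3680, q_4 = 6*268 + 33 = 1641.
  i=5: a_5=6, p_5 = 6*3680 + 601 = 22681, q_5 = 6*1641 + 268 = 10114.

2/1, 9/4, 74/33, 601/268, 3680/1641, 22681/10114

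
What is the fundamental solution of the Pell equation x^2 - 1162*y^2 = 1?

First expand sqrt(1162) as a continued fraction. With x_i = (sqrt(1162) + m_i)/d_i and (m_0, d_0) = (0, 1): a_0 = floor(sqrt(1162)) = 34, since 34^2 = 1156 <= 1162 < 1225 = 35^2.
Iterate m_{i+1} = d_i*a_i - m_i, d_{i+1} = (1162 - m_{i+1}^2)/d_i, a_{i+1} = floor((a_0 + m_{i+1})/d_{i+1}):
  m_1 = 1*34 - 0 = 34, d_1 = (1162 - 34^2)/1 = 6/1 = 6, a_1 = floor((34 + 34)/6) = 11.
  m_2 = 6*11 - 34 = 32, d_2 = (1162 - 32^2)/6 = 138/6 = 23, a_2 = floor((34 + 32)/23) = 2.
  m_3 = 23*2 - 32 = 14, d_3 = (1162 - 14^2)/23 = 966/23 = 42, a_3 = floor((34 + 14)/42) = 1.
  m_4 = 42*1 - 14 = 28, d_4 = (1162 - 28^2)/42 = 378/42 = 9, a_4 = floor((34 + 28)/9) = 6.
  m_5 = 9*6 - 28 = 26, d_5 = (1162 - 26^2)/9 = 486/9 = 54, a_5 = floor((34 + 26)/54) = 1.
  m_6 = 54*1 - 26 = 28, d_6 = (1162 - 28^2)/54 = 378/54 = 7, a_6 = floor((34 + 28)/7) = 8.
  m_7 = 7*8 - 28 = 28, d_7 = (1162 - 28^2)/7 = 378/7 = 54, a_7 = floor((34 + 28)/54) = 1.
  m_8 = 54*1 - 28 = 26, d_8 = (1162 - 26^2)/54 = 486/54 = 9, a_8 = floor((34 + 26)/9) = 6.
  m_9 = 9*6 - 26 = 28, d_9 = (1162 - 28^2)/9 = 378/9 = 42, a_9 = floor((34 + 28)/42) = 1.
  m_10 = 42*1 - 28 = 14, d_10 = (1162 - 14^2)/42 = 966/42 = 23, a_10 = floor((34 + 14)/23) = 2.
  m_11 = 23*2 - 14 = 32, d_11 = (1162 - 32^2)/23 = 138/23 = 6, a_11 = floor((34 + 32)/6) = 11.
  m_12 = 6*11 - 32 = 34, d_12 = (1162 - 34^2)/6 = 6/6 = 1, a_12 = floor((34 + 34)/1) = 68.
  m_13 = 1*68 - 34 = 34, d_13 = (1162 - 34^2)/1 = 6/1 = 6: (m_13, d_13) = (m_1, d_1) = (34, 6), so from here the quotients repeat a_1, ..., a_12; the period length is 12.
So sqrt(1162) = [34; (11, 2, 1, 6, 1, 8, 1, 6, 1, 2, 11, 68)] with period length k = 12.
k is even, so the fundamental solution of x^2 - 1162y^2 = 1 is (p_{k-1}, q_{k-1}) = (p_11, q_11); compute convergents through index 11.
Convergents (p_i = a_i*p_{i-1} + p_{i-2}, q_i = a_i*q_{i-1} + q_{i-2} with p_{-2}=0, p_{-1}=1, q_{-2}=1, q_{-1}=0):
  i=0: a_0=34, p_0 = 34*1 + 0 = 34, q_0 = 34*0 + 1 = 1.
  i=1: a_1=11, p_1 = 11*34 + 1 = 375, q_1 = 11*1 + 0 = 11.
  i=2: a_2=2, p_2 = 2*375 + 34 = 784, q_2 = 2*11 + 1 = 23.
  i=3: a_3=1, p_3 = 1*784 + 375 = 1159, q_3 = 1*23 + 11 = 34.
  i=4: a_4=6, p_4 = 6*1159 + 784 = 7738, q_4 = 6*34 + 23 = 227.
  i=5: a_5=1, p_5 = 1*7738 + 1159 = 8897, q_5 = 1*227 + 34 = 261.
  i=6: a_6=8, p_6 = 8*8897 + 7738 = 78914, q_6 = 8*261 + 227 = 2315.
  i=7: a_7=1, p_7 = 1*78914 + 8897 = 87811, q_7 = 1*2315 + 261 = 2576.
  i=8: a_8=6, p_8 = 6*87811 + 78914 = 605780, q_8 = 6*2576 + 2315 = 17771.
  i=9: a_9=1, p_9 = 1*605780 + 87811 = 693591, q_9 = 1*17771 + 2576 = 20347.
  i=10: a_10=2, p_10 = 2*693591 + 605780 = 1992962, q_10 = 2*20347 + 17771 = 58465.
  i=11: a_11=11, p_11 = 11*1992962 + 693591 = 22616173, q_11 = 11*58465 + 20347 = 663462.
Check: 22616173^2 - 1162*663462^2 = 511491281165929 - 511491281165928 = 1, so (x, y) = (22616173, 663462) solves the equation, and by the theorem it is the least positive solution.

(x, y) = (22616173, 663462)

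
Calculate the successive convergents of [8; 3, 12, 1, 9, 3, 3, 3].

Using the convergent recurrence p_i = a_i*p_{i-1} + p_{i-2}, q_i = a_i*q_{i-1} + q_{i-2} with p_{-2}=0, p_{-1}=1, q_{-2}=1, q_{-1}=0:
  i=0: a_0=8, p_0 = 8*1 + 0 = 8, q_0 = 8*0 + 1 = 1.
  i=1: a_1=3, p_1 = 3*8 + 1 = 25, q_1 = 3*1 + 0 = 3.
  i=2: a_2=12, p_2 = 12*25 + 8 = 308, q_2 = 12*3 + 1 = 37.
  i=3: a_3=1, p_3 = 1*308 + 25 = 333, q_3 = 1*37 + 3 = 40.
  i=4: a_4=9, p_4 = 9*333 + 308 = 3305, q_4 = 9*40 + 37 = 397.
  i=5: a_5=3, p_5 = 3*3305 + 333 = 10248, q_5 = 3*397 + 40 = 1231.
  i=6: a_6=3, p_6 = 3*10248 + 3305 = 34049, q_6 = 3*1231 + 397 = 4090.
  i=7: a_7=3, p_7 = 3*34049 + 10248 = 112395, q_7 = 3*4090 + 1231 = 13501.

8/1, 25/3, 308/37, 333/40, 3305/397, 10248/1231, 34049/4090, 112395/13501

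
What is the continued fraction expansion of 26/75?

[0; 2, 1, 7, 1, 2]

Run the Euclidean algorithm on 26 and 75; the successive quotients are the partial quotients a_0, a_1, ... (each step inverts the fractional part left over by the previous one):
  26 = 0*75 + 26, so a_0 = 0.
  75 = 2*26 + 23, so a_1 = 2.
  26 = 1*23 + 3, so a_2 = 1.
  23 = 7*3 + 2, so a_3 = 7.
  3 = 1*2 + 1, so a_4 = 1.
  2 = 2*1 + 0, so a_5 = 2.
The remainder reaches 0 after 6 divisions, so the expansion has 6 partial quotients, read off in order.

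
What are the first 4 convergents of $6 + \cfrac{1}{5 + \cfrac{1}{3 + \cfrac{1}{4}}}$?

Using the convergent recurrence p_i = a_i*p_{i-1} + p_{i-2}, q_i = a_i*q_{i-1} + q_{i-2} with p_{-2}=0, p_{-1}=1, q_{-2}=1, q_{-1}=0:
  i=0: a_0=6, p_0 = 6*1 + 0 = 6, q_0 = 6*0 + 1 = 1.
  i=1: a_1=5, p_1 = 5*6 + 1 = 31, q_1 = 5*1 + 0 = 5.
  i=2: a_2=3, p_2 = 3*31 + 6 = 99, q_2 = 3*5 + 1 = 16.
  i=3: a_3=4, p_3 = 4*99 + 31 = 427, q_3 = 4*16 + 5 = 69.

6/1, 31/5, 99/16, 427/69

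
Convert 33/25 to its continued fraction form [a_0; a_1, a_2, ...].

Run the Euclidean algorithm on 33 and 25; the successive quotients are the partial quotients a_0, a_1, ... (each step inverts the fractional part left over by the previous one):
  33 = 1*25 + 8, so a_0 = 1.
  25 = 3*8 + 1, so a_1 = 3.
  8 = 8*1 + 0, so a_2 = 8.
The remainder reaches 0 after 3 divisions, so the expansion has 3 partial quotients, read off in order.

[1; 3, 8]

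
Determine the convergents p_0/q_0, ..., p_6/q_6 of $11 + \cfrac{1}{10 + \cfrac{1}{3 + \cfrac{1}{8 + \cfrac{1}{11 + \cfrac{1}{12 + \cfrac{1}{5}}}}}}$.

Using the convergent recurrence p_i = a_i*p_{i-1} + p_{i-2}, q_i = a_i*q_{i-1} + q_{i-2} with p_{-2}=0, p_{-1}=1, q_{-2}=1, q_{-1}=0:
  i=0: a_0=11, p_0 = 11*1 + 0 = 11, q_0 = 11*0 + 1 = 1.
  i=1: a_1=10, p_1 = 10*11 + 1 = 111, q_1 = 10*1 + 0 = 10.
  i=2: a_2=3, p_2 = 3*111 + 11 = 344, q_2 = 3*10 + 1 = 31.
  i=3: a_3=8, p_3 = 8*344 + 111 = 2863, q_3 = 8*31 + 10 = 258.
  i=4: a_4=11, p_4 = 11*2863 + 344 = 31837, q_4 = 11*258 + 31 = 2869.
  i=5: a_5=12, p_5 = 12*31837 + 2863 = 384907, q_5 = 12*2869 + 258 = 34686.
  i=6: a_6=5, p_6 = 5*384907 + 31837 = 1956372, q_6 = 5*34686 + 2869 = 176299.

11/1, 111/10, 344/31, 2863/258, 31837/2869, 384907/34686, 1956372/176299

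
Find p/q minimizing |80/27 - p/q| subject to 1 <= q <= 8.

Expand x = 80/27 as a continued fraction with the Euclidean algorithm:
  80 = 2*27 + 26, so a_0 = 2.
  27 = 1*26 + 1, so a_1 = 1.
  26 = 26*1 + 0, so a_2 = 26.
so x = [2; 1, 26].
Convergents (p_i = a_i*p_{i-1} + p_{i-2}, q_i = a_i*q_{i-1} + q_{i-2} with p_{-2}=0, p_{-1}=1, q_{-2}=1, q_{-1}=0), until the denominator exceeds 8:
  i=0: a_0=2, p_0 = 2*1 + 0 = 2, q_0 = 2*0 + 1 = 1.
  i=1: a_1=1, p_1 = 1*2 + 1 = 3, q_1 = 1*1 + 0 = 1.
  i=2: a_2=26, p_2 = 26*3 + 2 = 80, q_2 = 26*1 + 1 = 27.
q_2 = 27 > 8, so the last convergent with denominator <= 8 is p_1/q_1 = 3/1.
The closest fraction with denominator <= 8 is either p_1/q_1 or the intermediate fraction (k*p_1 + p_0)/(k*q_1 + q_0) with the largest k >= 1 whose denominator stays <= 8; these approach x as k grows, and every other convergent or intermediate fraction in range is farther away.
Largest k: floor((8 - q_0)/q_1) = floor((8 - 1)/1) = 7.
That gives (7*3 + 2)/(7*1 + 1) = 23/8.
Compare the errors: |x - 3/1| = |80*1 - 3*27|/(27*1) = 1/27, and |x - 23/8| = |80*8 - 23*27|/(27*8) = 19/216.
Cross-multiplying, 1*216 = 216 < 513 = 19*27, so 1/27 is smaller: the convergent 3/1 is closer to x than 23/8.

3/1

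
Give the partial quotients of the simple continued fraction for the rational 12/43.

Run the Euclidean algorithm on 12 and 43; the successive quotients are the partial quotients a_0, a_1, ... (each step inverts the fractional part left over by the previous one):
  12 = 0*43 + 12, so a_0 = 0.
  43 = 3*12 + 7, so a_1 = 3.
  12 = 1*7 + 5, so a_2 = 1.
  7 = 1*5 + 2, so a_3 = 1.
  5 = 2*2 + 1, so a_4 = 2.
  2 = 2*1 + 0, so a_5 = 2.
The remainder reaches 0 after 6 divisions, so the expansion has 6 partial quotients, read off in order.

[0; 3, 1, 1, 2, 2]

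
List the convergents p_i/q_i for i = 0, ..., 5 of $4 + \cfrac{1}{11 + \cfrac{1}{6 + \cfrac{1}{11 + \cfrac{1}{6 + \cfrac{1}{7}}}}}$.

4/1, 45/11, 274/67, 3059/748, 18628/4555, 133455/32633

Using the convergent recurrence p_i = a_i*p_{i-1} + p_{i-2}, q_i = a_i*q_{i-1} + q_{i-2} with p_{-2}=0, p_{-1}=1, q_{-2}=1, q_{-1}=0:
  i=0: a_0=4, p_0 = 4*1 + 0 = 4, q_0 = 4*0 + 1 = 1.
  i=1: a_1=11, p_1 = 11*4 + 1 = 45, q_1 = 11*1 + 0 = 11.
  i=2: a_2=6, p_2 = 6*45 + 4 = 274, q_2 = 6*11 + 1 = 67.
  i=3: a_3=11, p_3 = 11*274 + 45 = 3059, q_3 = 11*67 + 11 = 748.
  i=4: a_4=6, p_4 = 6*3059 + 274 = 18628, q_4 = 6*748 + 67 = 4555.
  i=5: a_5=7, p_5 = 7*18628 + 3059 = 133455, q_5 = 7*4555 + 748 = 32633.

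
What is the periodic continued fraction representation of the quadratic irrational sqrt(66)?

Write x_i = (sqrt(66) + m_i)/d_i with (m_0, d_0) = (0, 1). a_0 = floor(sqrt(66)) = 8, since 8^2 = 64 <= 66 < 81 = 9^2.
Iterate m_{i+1} = d_i*a_i - m_i, d_{i+1} = (66 - m_{i+1}^2)/d_i, a_{i+1} = floor((a_0 + m_{i+1})/d_{i+1}):
  m_1 = 1*8 - 0 = 8, d_1 = (66 - 8^2)/1 = 2/1 = 2, a_1 = floor((8 + 8)/2) = 8.
  m_2 = 2*8 - 8 = 8, d_2 = (66 - 8^2)/2 = 2/2 = 1, a_2 = floor((8 + 8)/1) = 16.
  m_3 = 1*16 - 8 = 8, d_3 = (66 - 8^2)/1 = 2/1 = 2: (m_3, d_3) = (m_1, d_1) = (8, 2), so from here the quotients repeat a_1, a_2; the period length is 2.
Hence the expansion of sqrt(66) is a_0 = 8 followed by the repeating block 8, 16 (period 2).

[8; (8, 16)]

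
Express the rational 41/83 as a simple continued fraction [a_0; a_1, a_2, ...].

Run the Euclidean algorithm on 41 and 83; the successive quotients are the partial quotients a_0, a_1, ... (each step inverts the fractional part left over by the previous one):
  41 = 0*83 + 41, so a_0 = 0.
  83 = 2*41 + 1, so a_1 = 2.
  41 = 41*1 + 0, so a_2 = 41.
The remainder reaches 0 after 3 divisions, so the expansion has 3 partial quotients, read off in order.

[0; 2, 41]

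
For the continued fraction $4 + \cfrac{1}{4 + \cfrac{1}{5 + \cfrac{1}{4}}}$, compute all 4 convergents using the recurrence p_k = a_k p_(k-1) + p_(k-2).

Using the convergent recurrence p_i = a_i*p_{i-1} + p_{i-2}, q_i = a_i*q_{i-1} + q_{i-2} with p_{-2}=0, p_{-1}=1, q_{-2}=1, q_{-1}=0:
  i=0: a_0=4, p_0 = 4*1 + 0 = 4, q_0 = 4*0 + 1 = 1.
  i=1: a_1=4, p_1 = 4*4 + 1 = 17, q_1 = 4*1 + 0 = 4.
  i=2: a_2=5, p_2 = 5*17 + 4 = 89, q_2 = 5*4 + 1 = 21.
  i=3: a_3=4, p_3 = 4*89 + 17 = 373, q_3 = 4*21 + 4 = 88.

4/1, 17/4, 89/21, 373/88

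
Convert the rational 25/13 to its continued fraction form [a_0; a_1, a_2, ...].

[1; 1, 12]

Run the Euclidean algorithm on 25 and 13; the successive quotients are the partial quotients a_0, a_1, ... (each step inverts the fractional part left over by the previous one):
  25 = 1*13 + 12, so a_0 = 1.
  13 = 1*12 + 1, so a_1 = 1.
  12 = 12*1 + 0, so a_2 = 12.
The remainder reaches 0 after 3 divisions, so the expansion has 3 partial quotients, read off in order.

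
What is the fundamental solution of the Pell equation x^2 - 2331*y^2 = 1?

First expand sqrt(2331) as a continued fraction. With x_i = (sqrt(2331) + m_i)/d_i and (m_0, d_0) = (0, 1): a_0 = floor(sqrt(2331)) = 48, since 48^2 = 2304 <= 2331 < 2401 = 49^2.
Iterate m_{i+1} = d_i*a_i - m_i, d_{i+1} = (2331 - m_{i+1}^2)/d_i, a_{i+1} = floor((a_0 + m_{i+1})/d_{i+1}):
  m_1 = 1*48 - 0 = 48, d_1 = (2331 - 48^2)/1 = 27/1 = 27, a_1 = floor((48 + 48)/27) = 3.
  m_2 = 27*3 - 48 = 33, d_2 = (2331 - 33^2)/27 = 1242/27 = 46, a_2 = floor((48 + 33)/46) = 1.
  m_3 = 46*1 - 33 = 13, d_3 = (2331 - 13^2)/46 = 2162/46 = 47, a_3 = floor((48 + 13)/47) = 1.
  m_4 = 47*1 - 13 = 34, d_4 = (2331 - 34^2)/47 = 1175/47 = 25, a_4 = floor((48 + 34)/25) = 3.
  m_5 = 25*3 - 34 = 41, d_5 = (2331 - 41^2)/25 = 650/25 = 26, a_5 = floor((48 + 41)/26) = 3.
  m_6 = 26*3 - 41 = 37, d_6 = (2331 - 37^2)/26 = 962/26 = 37, a_6 = floor((48 + 37)/37) = 2.
  m_7 = 37*2 - 37 = 37, d_7 = (2331 - 37^2)/37 = 962/37 = 26, a_7 = floor((48 + 37)/26) = 3.
  m_8 = 26*3 - 37 = 41, d_8 = (2331 - 41^2)/26 = 650/26 = 25, a_8 = floor((48 + 41)/25) = 3.
  m_9 = 25*3 - 41 = 34, d_9 = (2331 - 34^2)/25 = 1175/25 = 47, a_9 = floor((48 + 34)/47) = 1.
  m_10 = 47*1 - 34 = 13, d_10 = (2331 - 13^2)/47 = 2162/47 = 46, a_10 = floor((48 + 13)/46) = 1.
  m_11 = 46*1 - 13 = 33, d_11 = (2331 - 33^2)/46 = 1242/46 = 27, a_11 = floor((48 + 33)/27) = 3.
  m_12 = 27*3 - 33 = 48, d_12 = (2331 - 48^2)/27 = 27/27 = 1, a_12 = floor((48 + 48)/1) = 96.
  m_13 = 1*96 - 48 = 48, d_13 = (2331 - 48^2)/1 = 27/1 = 27: (m_13, d_13) = (m_1, d_1) = (48, 27), so from here the quotients repeat a_1, ..., a_12; the period length is 12.
So sqrt(2331) = [48; (3, 1, 1, 3, 3, 2, 3, 3, 1, 1, 3, 96)] with period length k = 12.
k is even, so the fundamental solution of x^2 - 2331y^2 = 1 is (p_{k-1}, q_{k-1}) = (p_11, q_11); compute convergents through index 11.
Convergents (p_i = a_i*p_{i-1} + p_{i-2}, q_i = a_i*q_{i-1} + q_{i-2} with p_{-2}=0, p_{-1}=1, q_{-2}=1, q_{-1}=0):
  i=0: a_0=48, p_0 = 48*1 + 0 = 48, q_0 = 48*0 + 1 = 1.
  i=1: a_1=3, p_1 = 3*48 + 1 = 145, q_1 = 3*1 + 0 = 3.
  i=2: a_2=1, p_2 = 1*145 + 48 = 193, q_2 = 1*3 + 1 = 4.
  i=3: a_3=1, p_3 = 1*193 + 145 = 338, q_3 = 1*4 + 3 = 7.
  i=4: a_4=3, p_4 = 3*338 + 193 = 1207, q_4 = 3*7 + 4 = 25.
  i=5: a_5=3, p_5 = 3*1207 + 338 = 3959, q_5 = 3*25 + 7 = 82.
  i=6: a_6=2, p_6 = 2*3959 + 1207 = 9125, q_6 = 2*82 + 25 = 189.
  i=7: a_7=3, p_7 = 3*9125 + 3959 = 31334, q_7 = 3*189 + 82 = 649.
  i=8: a_8=3, p_8 = 3*31334 + 9125 = 103127, q_8 = 3*649 + 189 = 2136.
  i=9: a_9=1, p_9 = 1*103127 + 31334 = 134461, q_9 = 1*2136 + 649 = 2785.
  i=10: a_10=1, p_10 = 1*134461 + 103127 = 237588, q_10 = 1*2785 + 2136 = 4921.
  i=11: a_11=3, p_11 = 3*237588 + 134461 = 847225, q_11 = 3*4921 + 2785 = 17548.
Check: 847225^2 - 2331*17548^2 = 717790200625 - 717790200624 = 1, so (x, y) = (847225, 17548) solves the equation, and by the theorem it is the least positive solution.

(x, y) = (847225, 17548)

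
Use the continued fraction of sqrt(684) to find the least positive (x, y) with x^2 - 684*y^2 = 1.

(x, y) = (57799, 2210)

First expand sqrt(684) as a continued fraction. With x_i = (sqrt(684) + m_i)/d_i and (m_0, d_0) = (0, 1): a_0 = floor(sqrt(684)) = 26, since 26^2 = 676 <= 684 < 729 = 27^2.
Iterate m_{i+1} = d_i*a_i - m_i, d_{i+1} = (684 - m_{i+1}^2)/d_i, a_{i+1} = floor((a_0 + m_{i+1})/d_{i+1}):
  m_1 = 1*26 - 0 = 26, d_1 = (684 - 26^2)/1 = 8/1 = 8, a_1 = floor((26 + 26)/8) = 6.
  m_2 = 8*6 - 26 = 22, d_2 = (684 - 22^2)/8 = 200/8 = 25, a_2 = floor((26 + 22)/25) = 1.
  m_3 = 25*1 - 22 = 3, d_3 = (684 - 3^2)/25 = 675/25 = 27, a_3 = floor((26 + 3)/27) = 1.
  m_4 = 27*1 - 3 = 24, d_4 = (684 - 24^2)/27 = 108/27 = 4, a_4 = floor((26 + 24)/4) = 12.
  m_5 = 4*12 - 24 = 24, d_5 = (684 - 24^2)/4 = 108/4 = 27, a_5 = floor((26 + 24)/27) = 1.
  m_6 = 27*1 - 24 = 3, d_6 = (684 - 3^2)/27 = 675/27 = 25, a_6 = floor((26 + 3)/25) = 1.
  m_7 = 25*1 - 3 = 22, d_7 = (684 - 22^2)/25 = 200/25 = 8, a_7 = floor((26 + 22)/8) = 6.
  m_8 = 8*6 - 22 = 26, d_8 = (684 - 26^2)/8 = 8/8 = 1, a_8 = floor((26 + 26)/1) = 52.
  m_9 = 1*52 - 26 = 26, d_9 = (684 - 26^2)/1 = 8/1 = 8: (m_9, d_9) = (m_1, d_1) = (26, 8), so from here the quotients repeat a_1, ..., a_8; the period length is 8.
So sqrt(684) = [26; (6, 1, 1, 12, 1, 1, 6, 52)] with period length k = 8.
k is even, so the fundamental solution of x^2 - 684y^2 = 1 is (p_{k-1}, q_{k-1}) = (p_7, q_7); compute convergents through index 7.
Convergents (p_i = a_i*p_{i-1} + p_{i-2}, q_i = a_i*q_{i-1} + q_{i-2} with p_{-2}=0, p_{-1}=1, q_{-2}=1, q_{-1}=0):
  i=0: a_0=26, p_0 = 26*1 + 0 = 26, q_0 = 26*0 + 1 = 1.
  i=1: a_1=6, p_1 = 6*26 + 1 = 157, q_1 = 6*1 + 0 = 6.
  i=2: a_2=1, p_2 = 1*157 + 26 = 183, q_2 = 1*6 + 1 = 7.
  i=3: a_3=1, p_3 = 1*183 + 157 = 340, q_3 = 1*7 + 6 = 13.
  i=4: a_4=12, p_4 = 12*340 + 183 = 4263, q_4 = 12*13 + 7 = 163.
  i=5: a_5=1, p_5 = 1*4263 + 340 = 4603, q_5 = 1*163 + 13 = 176.
  i=6: a_6=1, p_6 = 1*4603 + 4263 = 8866, q_6 = 1*176 + 163 = 339.
  i=7: a_7=6, p_7 = 6*8866 + 4603 = 57799, q_7 = 6*339 + 176 = 2210.
Check: 57799^2 - 684*2210^2 = 3340724401 - 3340724400 = 1, so (x, y) = (57799, 2210) solves the equation, and by the theorem it is the least positive solution.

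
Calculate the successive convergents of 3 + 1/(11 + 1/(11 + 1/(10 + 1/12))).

Using the convergent recurrence p_i = a_i*p_{i-1} + p_{i-2}, q_i = a_i*q_{i-1} + q_{i-2} with p_{-2}=0, p_{-1}=1, q_{-2}=1, q_{-1}=0:
  i=0: a_0=3, p_0 = 3*1 + 0 = 3, q_0 = 3*0 + 1 = 1.
  i=1: a_1=11, p_1 = 11*3 + 1 = 34, q_1 = 11*1 + 0 = 11.
  i=2: a_2=11, p_2 = 11*34 + 3 = 377, q_2 = 11*11 + 1 = 122.
  i=3: a_3=10, p_3 = 10*377 + 34 = 3804, q_3 = 10*122 + 11 = 1231.
  i=4: a_4=12, p_4 = 12*3804 + 377 = 46025, q_4 = 12*1231 + 122 = 14894.

3/1, 34/11, 377/122, 3804/1231, 46025/14894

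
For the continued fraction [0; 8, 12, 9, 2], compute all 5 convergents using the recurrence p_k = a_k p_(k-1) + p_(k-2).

Using the convergent recurrence p_i = a_i*p_{i-1} + p_{i-2}, q_i = a_i*q_{i-1} + q_{i-2} with p_{-2}=0, p_{-1}=1, q_{-2}=1, q_{-1}=0:
  i=0: a_0=0, p_0 = 0*1 + 0 = 0, q_0 = 0*0 + 1 = 1.
  i=1: a_1=8, p_1 = 8*0 + 1 = 1, q_1 = 8*1 + 0 = 8.
  i=2: a_2=12, p_2 = 12*1 + 0 = 12, q_2 = 12*8 + 1 = 97.
  i=3: a_3=9, p_3 = 9*12 + 1 = 109, q_3 = 9*97 + 8 = 881.
  i=4: a_4=2, p_4 = 2*109 + 12 = 230, q_4 = 2*881 + 97 = 1859.

0/1, 1/8, 12/97, 109/881, 230/1859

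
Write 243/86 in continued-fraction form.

[2; 1, 4, 1, 2, 1, 3]

Run the Euclidean algorithm on 243 and 86; the successive quotients are the partial quotients a_0, a_1, ... (each step inverts the fractional part left over by the previous one):
  243 = 2*86 + 71, so a_0 = 2.
  86 = 1*71 + 15, so a_1 = 1.
  71 = 4*15 + 11, so a_2 = 4.
  15 = 1*11 + 4, so a_3 = 1.
  11 = 2*4 + 3, so a_4 = 2.
  4 = 1*3 + 1, so a_5 = 1.
  3 = 3*1 + 0, so a_6 = 3.
The remainder reaches 0 after 7 divisions, so the expansion has 7 partial quotients, read off in order.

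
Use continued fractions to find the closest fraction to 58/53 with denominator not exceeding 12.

Expand x = 58/53 as a continued fraction with the Euclidean algorithm:
  58 = 1*53 + 5, so a_0 = 1.
  53 = 10*5 + 3, so a_1 = 10.
  5 = 1*3 + 2, so a_2 = 1.
  3 = 1*2 + 1, so a_3 = 1.
  2 = 2*1 + 0, so a_4 = 2.
so x = [1; 10, 1, 1, 2].
Convergents (p_i = a_i*p_{i-1} + p_{i-2}, q_i = a_i*q_{i-1} + q_{i-2} with p_{-2}=0, p_{-1}=1, q_{-2}=1, q_{-1}=0), until the denominator exceeds 12:
  i=0: a_0=1, p_0 = 1*1 + 0 = 1, q_0 = 1*0 + 1 = 1.
  i=1: a_1=10, p_1 = 10*1 + 1 = 11, q_1 = 10*1 + 0 = 10.
  i=2: a_2=1, p_2 = 1*11 + 1 = 12, q_2 = 1*10 + 1 = 11.
  i=3: a_3=1, p_3 = 1*12 + 11 = 23, q_3 = 1*11 + 10 = 21.
q_3 = 21 > 12, so the last convergent with denominator <= 12 is p_2/q_2 = 12/11.
The closest fraction with denominator <= 12 is either p_2/q_2 or the intermediate fraction (k*p_2 + p_1)/(k*q_2 + q_1) with the largest k >= 1 whose denominator stays <= 12; these approach x as k grows, and every other convergent or intermediate fraction in range is farther away.
Largest k: floor((12 - q_1)/q_2) = floor((12 - 10)/11) = 0.
Since k = 0, no intermediate fraction beyond p_2/q_2 has denominator <= 12, so the convergent 12/11 is the closest (its error is |58*11 - 12*53|/(53*11) = 2/583).

12/11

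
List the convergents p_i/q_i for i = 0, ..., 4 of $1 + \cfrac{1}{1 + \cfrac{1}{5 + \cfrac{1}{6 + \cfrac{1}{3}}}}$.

Using the convergent recurrence p_i = a_i*p_{i-1} + p_{i-2}, q_i = a_i*q_{i-1} + q_{i-2} with p_{-2}=0, p_{-1}=1, q_{-2}=1, q_{-1}=0:
  i=0: a_0=1, p_0 = 1*1 + 0 = 1, q_0 = 1*0 + 1 = 1.
  i=1: a_1=1, p_1 = 1*1 + 1 = 2, q_1 = 1*1 + 0 = 1.
  i=2: a_2=5, p_2 = 5*2 + 1 = 11, q_2 = 5*1 + 1 = 6.
  i=3: a_3=6, p_3 = 6*11 + 2 = 68, q_3 = 6*6 + 1 = 37.
  i=4: a_4=3, p_4 = 3*68 + 11 = 215, q_4 = 3*37 + 6 = 117.

1/1, 2/1, 11/6, 68/37, 215/117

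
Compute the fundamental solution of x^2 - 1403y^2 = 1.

First expand sqrt(1403) as a continued fraction. With x_i = (sqrt(1403) + m_i)/d_i and (m_0, d_0) = (0, 1): a_0 = floor(sqrt(1403)) = 37, since 37^2 = 1369 <= 1403 < 1444 = 38^2.
Iterate m_{i+1} = d_i*a_i - m_i, d_{i+1} = (1403 - m_{i+1}^2)/d_i, a_{i+1} = floor((a_0 + m_{i+1})/d_{i+1}):
  m_1 = 1*37 - 0 = 37, d_1 = (1403 - 37^2)/1 = 34/1 = 34, a_1 = floor((37 + 37)/34) = 2.
  m_2 = 34*2 - 37 = 31, d_2 = (1403 - 31^2)/34 = 442/34 = 13, a_2 = floor((37 + 31)/13) = 5.
  m_3 = 13*5 - 31 = 34, d_3 = (1403 - 34^2)/13 = 247/13 = 19, a_3 = floor((37 + 34)/19) = 3.
  m_4 = 19*3 - 34 = 23, d_4 = (1403 - 23^2)/19 = 874/19 = 46, a_4 = floor((37 + 23)/46) = 1.
  m_5 = 46*1 - 23 = 23, d_5 = (1403 - 23^2)/46 = 874/46 = 19, a_5 = floor((37 + 23)/19) = 3.
  m_6 = 19*3 - 23 = 34, d_6 = (1403 - 34^2)/19 = 247/19 = 13, a_6 = floor((37 + 34)/13) = 5.
  m_7 = 13*5 - 34 = 31, d_7 = (1403 - 31^2)/13 = 442/13 = 34, a_7 = floor((37 + 31)/34) = 2.
  m_8 = 34*2 - 31 = 37, d_8 = (1403 - 37^2)/34 = 34/34 = 1, a_8 = floor((37 + 37)/1) = 74.
  m_9 = 1*74 - 37 = 37, d_9 = (1403 - 37^2)/1 = 34/1 = 34: (m_9, d_9) = (m_1, d_1) = (37, 34), so from here the quotients repeat a_1, ..., a_8; the period length is 8.
So sqrt(1403) = [37; (2, 5, 3, 1, 3, 5, 2, 74)] with period length k = 8.
k is even, so the fundamental solution of x^2 - 1403y^2 = 1 is (p_{k-1}, q_{k-1}) = (p_7, q_7); compute convergents through index 7.
Convergents (p_i = a_i*p_{i-1} + p_{i-2}, q_i = a_i*q_{i-1} + q_{i-2} with p_{-2}=0, p_{-1}=1, q_{-2}=1, q_{-1}=0):
  i=0: a_0=37, p_0 = 37*1 + 0 = 37, q_0 = 37*0 + 1 = 1.
  i=1: a_1=2, p_1 = 2*37 + 1 = 75, q_1 = 2*1 + 0 = 2.
  i=2: a_2=5, p_2 = 5*75 + 37 = 412, q_2 = 5*2 + 1 = 11.
  i=3: a_3=3, p_3 = 3*412 + 75 = 1311, q_3 = 3*11 + 2 = 35.
  i=4: a_4=1, p_4 = 1*1311 + 412 = 1723, q_4 = 1*35 + 11 = 46.
  i=5: a_5=3, p_5 = 3*1723 + 1311 = 6480, q_5 = 3*46 + 35 = 173.
  i=6: a_6=5, p_6 = 5*6480 + 1723 = 34123, q_6 = 5*173 + 46 = 911.
  i=7: a_7=2, p_7 = 2*34123 + 6480 = 74726, q_7 = 2*911 + 173 = 1995.
Check: 74726^2 - 1403*1995^2 = 5583975076 - 5583975075 = 1, so (x, y) = (74726, 1995) solves the equation, and by the theorem it is the least positive solution.

(x, y) = (74726, 1995)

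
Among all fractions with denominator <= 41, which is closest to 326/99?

135/41

Expand x = 326/99 as a continued fraction with the Euclidean algorithm:
  326 = 3*99 + 29, so a_0 = 3.
  99 = 3*29 + 12, so a_1 = 3.
  29 = 2*12 + 5, so a_2 = 2.
  12 = 2*5 + 2, so a_3 = 2.
  5 = 2*2 + 1, so a_4 = 2.
  2 = 2*1 + 0, so a_5 = 2.
so x = [3; 3, 2, 2, 2, 2].
Convergents (p_i = a_i*p_{i-1} + p_{i-2}, q_i = a_i*q_{i-1} + q_{i-2} with p_{-2}=0, p_{-1}=1, q_{-2}=1, q_{-1}=0), until the denominator exceeds 41:
  i=0: a_0=3, p_0 = 3*1 + 0 = 3, q_0 = 3*0 + 1 = 1.
  i=1: a_1=3, p_1 = 3*3 + 1 = 10, q_1 = 3*1 + 0 = 3.
  i=2: a_2=2, p_2 = 2*10 + 3 = 23, q_2 = 2*3 + 1 = 7.
  i=3: a_3=2, p_3 = 2*23 + 10 = 56, q_3 = 2*7 + 3 = 17.
  i=4: a_4=2, p_4 = 2*56 + 23 = 135, q_4 = 2*17 + 7 = 41.
  i=5: a_5=2, p_5 = 2*135 + 56 = 326, q_5 = 2*41 + 17 = 99.
q_5 = 99 > 41, so the last convergent with denominator <= 41 is p_4/q_4 = 135/41.
The closest fraction with denominator <= 41 is either p_4/q_4 or the intermediate fraction (k*p_4 + p_3)/(k*q_4 + q_3) with the largest k >= 1 whose denominator stays <= 41; these approach x as k grows, and every other convergent or intermediate fraction in range is farther away.
Largest k: floor((41 - q_3)/q_4) = floor((41 - 17)/41) = 0.
Since k = 0, no intermediate fraction beyond p_4/q_4 has denominator <= 41, so the convergent 135/41 is the closest (its error is |326*41 - 135*99|/(99*41) = 1/4059).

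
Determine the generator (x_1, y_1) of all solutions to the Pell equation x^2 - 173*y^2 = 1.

(x, y) = (2499849, 190060)

First expand sqrt(173) as a continued fraction. With x_i = (sqrt(173) + m_i)/d_i and (m_0, d_0) = (0, 1): a_0 = floor(sqrt(173)) = 13, since 13^2 = 169 <= 173 < 196 = 14^2.
Iterate m_{i+1} = d_i*a_i - m_i, d_{i+1} = (173 - m_{i+1}^2)/d_i, a_{i+1} = floor((a_0 + m_{i+1})/d_{i+1}):
  m_1 = 1*13 - 0 = 13, d_1 = (173 - 13^2)/1 = 4/1 = 4, a_1 = floor((13 + 13)/4) = 6.
  m_2 = 4*6 - 13 = 11, d_2 = (173 - 11^2)/4 = 52/4 = 13, a_2 = floor((13 + 11)/13) = 1.
  m_3 = 13*1 - 11 = 2, d_3 = (173 - 2^2)/13 = 169/13 = 13, a_3 = floor((13 + 2)/13) = 1.
  m_4 = 13*1 - 2 = 11, d_4 = (173 - 11^2)/13 = 52/13 = 4, a_4 = floor((13 + 11)/4) = 6.
  m_5 = 4*6 - 11 = 13, d_5 = (173 - 13^2)/4 = 4/4 = 1, a_5 = floor((13 + 13)/1) = 26.
  m_6 = 1*26 - 13 = 13, d_6 = (173 - 13^2)/1 = 4/1 = 4: (m_6, d_6) = (m_1, d_1) = (13, 4), so from here the quotients repeat a_1, ..., a_5; the period length is 5.
So sqrt(173) = [13; (6, 1, 1, 6, 26)] with period length k = 5.
k is odd, so (p_{k-1}, q_{k-1}) only solves x^2 - 173y^2 = -1 and the fundamental solution of x^2 - 173y^2 = 1 is (p_{2k-1}, q_{2k-1}) = (p_9, q_9); compute convergents through index 9, running through the period twice.
Convergents (p_i = a_i*p_{i-1} + p_{i-2}, q_i = a_i*q_{i-1} + q_{i-2} with p_{-2}=0, p_{-1}=1, q_{-2}=1, q_{-1}=0):
  i=0: a_0=13, p_0 = 13*1 + 0 = 13, q_0 = 13*0 + 1 = 1.
  i=1: a_1=6, p_1 = 6*13 + 1 = 79, q_1 = 6*1 + 0 = 6.
  i=2: a_2=1, p_2 = 1*79 + 13 = 92, q_2 = 1*6 + 1 = 7.
  i=3: a_3=1, p_3 = 1*92 + 79 = 171, q_3 = 1*7 + 6 = 13.
  i=4: a_4=6, p_4 = 6*171 + 92 = 1118, q_4 = 6*13 + 7 = 85.
  i=5: a_5=26, p_5 = 26*1118 + 171 = 29239, q_5 = 26*85 + 13 = 2223.
  i=6: a_6=6, p_6 = 6*29239 + 1118 = 176552, q_6 = 6*2223 + 85 = 13423.
  i=7: a_7=1, p_7 = 1*176552 + 29239 = 205791, q_7 = 1*13423 + 2223 = 15646.
  i=8: a_8=1, p_8 = 1*205791 + 176552 = 382343, q_8 = 1*15646 + 13423 = 29069.
  i=9: a_9=6, p_9 = 6*382343 + 205791 = 2499849, q_9 = 6*29069 + 15646 = 190060.
Indeed p_4^2 - 173*q_4^2 = 1249924 - 1249925 = -1, not +1.
Check: 2499849^2 - 173*190060^2 = 6249245022801 - 6249245022800 = 1, so (x, y) = (2499849, 190060) solves the equation, and by the theorem it is the least positive solution.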